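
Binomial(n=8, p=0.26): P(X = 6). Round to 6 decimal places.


P = C(n,k) * p^k * (1-p)^(n-k)
C(8,6) = 28
p^k = 0.26^6 ≈ 0.0003089158
(1-p)^(n-k) = 0.74^2 = 0.5476
P = 28 * 0.0003089158 * 0.5476 ≈ 0.004737

0.004737


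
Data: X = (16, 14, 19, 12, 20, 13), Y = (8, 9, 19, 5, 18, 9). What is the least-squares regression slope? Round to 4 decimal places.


b = sum((xi-xbar)(yi-ybar)) / sum((xi-xbar)^2)
n = 6, xbar = 94/6 = 47/3 ≈ 15.666667, ybar = 68/6 = 34/3 ≈ 11.333333
Sxy = sum((xi-xbar)(yi-ybar)) = 260/3 ≈ 86.666667
Sxx = sum((xi-xbar)^2) = 160/3 ≈ 53.333333
b = Sxy / Sxx = 1.625

1.6250


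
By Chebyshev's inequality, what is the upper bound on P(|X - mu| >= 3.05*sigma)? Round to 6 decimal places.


P <= 1/k^2
k^2 = 3.05^2 = 9.3025
1/k^2 = 1 / 9.3025 = 400/3721 ≈ 0.10749798

0.107498


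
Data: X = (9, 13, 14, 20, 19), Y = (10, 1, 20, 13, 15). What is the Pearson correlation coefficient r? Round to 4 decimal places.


r = sum((xi-xbar)(yi-ybar)) / sqrt(sum((xi-xbar)^2) * sum((yi-ybar)^2))
n = 5, xbar = 75/5 = 15, ybar = 59/5 = 11.8
Sxy = sum((xi-xbar)(yi-ybar)) = 43
Sxx = sum((xi-xbar)^2) = 82
Syy = sum((yi-ybar)^2) = 198.8
sqrt(Sxx*Syy) ≈ 127.677719
r = Sxy / sqrt(Sxx*Syy) = 43 / 127.677719 ≈ 0.336785

0.3368


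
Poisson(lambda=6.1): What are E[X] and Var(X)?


E[X] = Var(X) = lambda = 6.1

6.1, 6.1


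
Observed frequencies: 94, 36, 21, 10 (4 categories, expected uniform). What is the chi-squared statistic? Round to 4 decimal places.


chi2 = sum((O-E)^2/E), E = total/4
total = 161, E = 161/4 = 40.25
(94 - 40.25)^2 / 40.25 = 2889.0625 / 40.25 = 46225/644 ≈ 71.777950
(36 - 40.25)^2 / 40.25 = 18.0625 / 40.25 = 289/644 ≈ 0.448758
(21 - 40.25)^2 / 40.25 = 370.5625 / 40.25 = 847/92 ≈ 9.206522
(10 - 40.25)^2 / 40.25 = 915.0625 / 40.25 = 14641/644 ≈ 22.734472
chi2 = 16771/161 ≈ 104.167702

104.1677


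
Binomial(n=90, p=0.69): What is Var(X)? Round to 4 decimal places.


Var = n*p*(1-p) = 90 * 0.69 * 0.31 = 19.251

19.2510


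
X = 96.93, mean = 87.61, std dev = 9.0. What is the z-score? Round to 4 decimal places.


z = (X - mu) / sigma
X - mu = 96.93 - 87.61 = 9.32
z = 9.32 / 9.0 = 233/225 ≈ 1.035556

1.0356


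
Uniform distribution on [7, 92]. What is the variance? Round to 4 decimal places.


Var = (b-a)^2 / 12
(b-a)^2 = (92 - 7)^2 = 7225
Var = 7225/12 ≈ 602.083333

602.0833


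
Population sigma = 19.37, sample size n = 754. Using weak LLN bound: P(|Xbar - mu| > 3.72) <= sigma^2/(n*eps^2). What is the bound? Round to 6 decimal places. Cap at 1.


bound = min(1, sigma^2/(n*eps^2))
sigma^2 = 19.37^2 = 375.1969
n*eps^2 = 754 * 3.72^2 = 754 * 13.8384 = 10434.1536
sigma^2/(n*eps^2) = 375.1969 / 10434.1536 ≈ 0.03595854

0.035959


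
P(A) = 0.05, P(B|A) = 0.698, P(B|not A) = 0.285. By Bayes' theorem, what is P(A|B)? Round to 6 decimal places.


P(A|B) = P(B|A)*P(A) / P(B), P(B) = P(B|A)*P(A) + P(B|not A)*P(not A)
P(B|A)*P(A) = 0.698 * 0.05 = 0.0349
P(B|not A)*P(not A) = 0.285 * 0.95 = 0.27075
P(B) = 0.0349 + 0.27075 = 0.30565
P(A|B) = 0.0349 / 0.30565 = 698/6113 ≈ 0.11418289

0.114183


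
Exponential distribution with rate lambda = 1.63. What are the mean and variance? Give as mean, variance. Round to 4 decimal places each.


mean = 1/lam, var = 1/lam^2
mean = 1 / 1.63 = 100/163 ≈ 0.613497
lam^2 = 1.63^2 = 2.6569
var = 1 / 2.6569 ≈ 0.376378

0.6135, 0.3764


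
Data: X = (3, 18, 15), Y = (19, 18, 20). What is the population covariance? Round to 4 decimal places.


Cov = (1/n)*sum((xi-xbar)(yi-ybar))
n = 3, xbar = 36/3 = 12, ybar = 57/3 = 19
sum((xi-xbar)(yi-ybar)) = -3
Cov = -3 / 3 = -1

-1.0000


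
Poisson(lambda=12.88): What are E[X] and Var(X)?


E[X] = Var(X) = lambda = 12.88

12.88, 12.88


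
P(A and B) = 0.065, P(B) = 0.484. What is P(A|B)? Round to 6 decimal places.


P(A|B) = P(A and B) / P(B) = 0.065 / 0.484 = 65/484 ≈ 0.13429752

0.134298


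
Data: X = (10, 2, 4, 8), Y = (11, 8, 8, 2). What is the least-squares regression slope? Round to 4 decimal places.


b = sum((xi-xbar)(yi-ybar)) / sum((xi-xbar)^2)
n = 4, xbar = 24/4 = 6, ybar = 29/4 = 7.25
Sxy = sum((xi-xbar)(yi-ybar)) = 0
Sxx = sum((xi-xbar)^2) = 40
b = Sxy / Sxx = 0

0.0000


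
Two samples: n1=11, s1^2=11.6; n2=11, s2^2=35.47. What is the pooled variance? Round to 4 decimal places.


sp^2 = ((n1-1)*s1^2 + (n2-1)*s2^2)/(n1+n2-2)
(n1-1)*s1^2 = 10 * 11.6 = 116
(n2-1)*s2^2 = 10 * 35.47 = 354.7
numerator = 116 + 354.7 = 470.7
n1+n2-2 = 20
sp^2 = 470.7 / 20 = 23.535

23.5350


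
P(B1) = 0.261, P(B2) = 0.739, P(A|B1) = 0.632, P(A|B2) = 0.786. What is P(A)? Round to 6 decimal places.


P(A) = P(A|B1)*P(B1) + P(A|B2)*P(B2)
P(A|B1)*P(B1) = 0.632 * 0.261 = 0.164952
P(A|B2)*P(B2) = 0.786 * 0.739 = 0.580854
P(A) = 0.164952 + 0.580854 = 0.745806

0.745806


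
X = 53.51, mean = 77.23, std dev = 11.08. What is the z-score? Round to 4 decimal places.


z = (X - mu) / sigma
X - mu = 53.51 - 77.23 = -23.72
z = -23.72 / 11.08 = -593/277 ≈ -2.140794

-2.1408


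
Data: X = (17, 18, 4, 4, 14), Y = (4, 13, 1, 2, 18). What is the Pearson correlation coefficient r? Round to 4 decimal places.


r = sum((xi-xbar)(yi-ybar)) / sqrt(sum((xi-xbar)^2) * sum((yi-ybar)^2))
n = 5, xbar = 57/5 = 11.4, ybar = 38/5 = 7.6
Sxy = sum((xi-xbar)(yi-ybar)) = 132.8
Sxx = sum((xi-xbar)^2) = 191.2
Syy = sum((yi-ybar)^2) = 225.2
sqrt(Sxx*Syy) ≈ 207.504795
r = Sxy / sqrt(Sxx*Syy) = 132.8 / 207.504795 ≈ 0.639985

0.6400


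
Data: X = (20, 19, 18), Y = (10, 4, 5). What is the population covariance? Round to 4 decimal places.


Cov = (1/n)*sum((xi-xbar)(yi-ybar))
n = 3, xbar = 57/3 = 19, ybar = 19/3 ≈ 6.333333
sum((xi-xbar)(yi-ybar)) = 5
Cov = 5 / 3 = 5/3 ≈ 1.666667

1.6667


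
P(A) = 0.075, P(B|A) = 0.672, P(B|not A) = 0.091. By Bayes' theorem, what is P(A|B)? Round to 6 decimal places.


P(A|B) = P(B|A)*P(A) / P(B), P(B) = P(B|A)*P(A) + P(B|not A)*P(not A)
P(B|A)*P(A) = 0.672 * 0.075 = 0.0504
P(B|not A)*P(not A) = 0.091 * 0.925 = 0.084175
P(B) = 0.0504 + 0.084175 = 0.134575
P(A|B) = 0.0504 / 0.134575 = 288/769 ≈ 0.37451235

0.374512


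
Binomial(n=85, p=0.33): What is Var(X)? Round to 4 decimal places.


Var = n*p*(1-p) = 85 * 0.33 * 0.67 = 18.7935

18.7935


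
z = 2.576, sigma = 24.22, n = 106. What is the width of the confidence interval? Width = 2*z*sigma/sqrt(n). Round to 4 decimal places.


width = 2*z*sigma/sqrt(n)
2*z*sigma = 2 * 2.576 * 24.22 = 124.78144
sqrt(106) ≈ 10.295630
width = 124.78144 / 10.295630 ≈ 12.119845

12.1198


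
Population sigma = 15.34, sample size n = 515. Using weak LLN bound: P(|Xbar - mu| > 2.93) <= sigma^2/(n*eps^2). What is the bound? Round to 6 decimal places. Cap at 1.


bound = min(1, sigma^2/(n*eps^2))
sigma^2 = 15.34^2 = 235.3156
n*eps^2 = 515 * 2.93^2 = 515 * 8.5849 = 4421.2235
sigma^2/(n*eps^2) = 235.3156 / 4421.2235 ≈ 0.05322409

0.053224


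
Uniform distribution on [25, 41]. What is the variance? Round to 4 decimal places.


Var = (b-a)^2 / 12
(b-a)^2 = (41 - 25)^2 = 256
Var = 256/12 ≈ 21.333333

21.3333


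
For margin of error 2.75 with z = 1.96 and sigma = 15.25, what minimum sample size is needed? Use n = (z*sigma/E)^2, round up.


z*sigma/E = 1.96 * 15.25 / 2.75 = 2989/275 ≈ 10.869091
(z*sigma/E)^2 ≈ 118.137137
round up: n = 119

119


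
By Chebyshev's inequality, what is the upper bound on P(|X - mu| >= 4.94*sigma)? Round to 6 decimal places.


P <= 1/k^2
k^2 = 4.94^2 = 24.4036
1/k^2 = 1 / 24.4036 ≈ 0.04097756

0.040978


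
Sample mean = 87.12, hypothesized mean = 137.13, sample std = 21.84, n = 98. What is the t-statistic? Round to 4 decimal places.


t = (xbar - mu0) / (s/sqrt(n))
xbar - mu0 = 87.12 - 137.13 = -50.01
sqrt(98) ≈ 9.89949494
s/sqrt(n) = 21.84 / 9.89949494 ≈ 2.20617316
t = -50.01 / 2.20617316 ≈ -22.668212

-22.6682


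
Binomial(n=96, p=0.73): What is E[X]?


E[X] = n*p = 96 * 0.73 = 70.08

70.08


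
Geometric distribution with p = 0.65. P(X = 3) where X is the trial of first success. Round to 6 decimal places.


P = (1-p)^(k-1) * p
(1-p)^(k-1) = 0.35^2 = 0.1225
P = 0.1225 * 0.65 = 0.079625

0.079625


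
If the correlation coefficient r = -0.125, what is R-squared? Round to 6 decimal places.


R^2 = r^2 = (-0.125)^2 = 0.015625

0.015625


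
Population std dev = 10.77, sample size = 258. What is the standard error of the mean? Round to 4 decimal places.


SE = sigma / sqrt(n)
sqrt(258) ≈ 16.062378
SE = 10.77 / 16.062378 ≈ 0.670511

0.6705


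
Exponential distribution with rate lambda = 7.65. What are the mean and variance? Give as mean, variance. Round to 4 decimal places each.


mean = 1/lam, var = 1/lam^2
mean = 1 / 7.65 = 20/153 ≈ 0.130719
lam^2 = 7.65^2 = 58.5225
var = 1 / 58.5225 ≈ 0.017087

0.1307, 0.0171


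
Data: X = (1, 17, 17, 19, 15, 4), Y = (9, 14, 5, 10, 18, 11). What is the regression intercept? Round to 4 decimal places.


a = ybar - b*xbar, where b = sum((xi-xbar)(yi-ybar)) / sum((xi-xbar)^2)
n = 6, xbar = 73/6 ≈ 12.166667, ybar = 67/6 ≈ 11.166667
Sxy = sum((xi-xbar)(yi-ybar)) = 125/6 ≈ 20.833333
Sxx = sum((xi-xbar)^2) = 1757/6 ≈ 292.833333
b = Sxy / Sxx = 125/1757 ≈ 0.071144
a = 11.166667 - 0.071144 * 12.166667 = 18099/1757 ≈ 10.301081

10.3011


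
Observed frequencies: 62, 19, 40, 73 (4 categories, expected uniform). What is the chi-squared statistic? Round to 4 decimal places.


chi2 = sum((O-E)^2/E), E = total/4
total = 194, E = 194/4 = 48.5
(62 - 48.5)^2 / 48.5 = 182.25 / 48.5 = 729/194 ≈ 3.757732
(19 - 48.5)^2 / 48.5 = 870.25 / 48.5 = 3481/194 ≈ 17.943299
(40 - 48.5)^2 / 48.5 = 72.25 / 48.5 = 289/194 ≈ 1.489691
(73 - 48.5)^2 / 48.5 = 600.25 / 48.5 = 2401/194 ≈ 12.376289
chi2 = 3450/97 ≈ 35.567010

35.5670


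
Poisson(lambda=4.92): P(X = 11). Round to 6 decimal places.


P = e^(-lam) * lam^k / k!
e^(-4.92) ≈ 0.007299131
lam^k = 4.92^11 ≈ 40889907.719779
k! = 11! = 39916800
P = 0.007299131 * 40889907.719779 / 39916800 ≈ 0.007477

0.007477


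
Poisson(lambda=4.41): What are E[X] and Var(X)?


E[X] = Var(X) = lambda = 4.41

4.41, 4.41


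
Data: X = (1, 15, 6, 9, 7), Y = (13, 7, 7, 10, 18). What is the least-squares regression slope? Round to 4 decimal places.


b = sum((xi-xbar)(yi-ybar)) / sum((xi-xbar)^2)
n = 5, xbar = 38/5 = 7.6, ybar = 55/5 = 11
Sxy = sum((xi-xbar)(yi-ybar)) = -42
Sxx = sum((xi-xbar)^2) = 103.2
b = Sxy / Sxx = -35/86 ≈ -0.406977

-0.4070


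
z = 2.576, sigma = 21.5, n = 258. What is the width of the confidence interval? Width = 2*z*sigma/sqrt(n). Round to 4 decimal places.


width = 2*z*sigma/sqrt(n)
2*z*sigma = 2 * 2.576 * 21.5 = 110.768
sqrt(258) ≈ 16.062378
width = 110.768 / 16.062378 ≈ 6.896114

6.8961


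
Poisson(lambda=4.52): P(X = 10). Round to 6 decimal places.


P = e^(-lam) * lam^k / k!
e^(-4.52) ≈ 0.01088902
lam^k = 4.52^10 ≈ 3559461.895455
k! = 10! = 3628800
P = 0.01088902 * 3559461.895455 / 3628800 ≈ 0.010681

0.010681


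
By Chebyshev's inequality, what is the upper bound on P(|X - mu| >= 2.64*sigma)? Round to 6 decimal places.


P <= 1/k^2
k^2 = 2.64^2 = 6.9696
1/k^2 = 1 / 6.9696 = 625/4356 ≈ 0.14348026

0.143480


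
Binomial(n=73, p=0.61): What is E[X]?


E[X] = n*p = 73 * 0.61 = 44.53

44.53


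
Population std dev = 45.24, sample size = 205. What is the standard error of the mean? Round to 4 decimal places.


SE = sigma / sqrt(n)
sqrt(205) ≈ 14.317821
SE = 45.24 / 14.317821 ≈ 3.159699

3.1597


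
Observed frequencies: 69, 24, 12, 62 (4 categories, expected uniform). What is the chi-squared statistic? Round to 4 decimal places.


chi2 = sum((O-E)^2/E), E = total/4
total = 167, E = 167/4 = 41.75
(69 - 41.75)^2 / 41.75 = 742.5625 / 41.75 = 11881/668 ≈ 17.785928
(24 - 41.75)^2 / 41.75 = 315.0625 / 41.75 = 5041/668 ≈ 7.546407
(12 - 41.75)^2 / 41.75 = 885.0625 / 41.75 = 14161/668 ≈ 21.199102
(62 - 41.75)^2 / 41.75 = 410.0625 / 41.75 = 6561/668 ≈ 9.821856
chi2 = 9411/167 ≈ 56.353293

56.3533


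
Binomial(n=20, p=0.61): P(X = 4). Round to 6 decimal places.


P = C(n,k) * p^k * (1-p)^(n-k)
C(20,4) = 4845
p^k = 0.61^4 ≈ 0.1384584
(1-p)^(n-k) = 0.39^16 ≈ 0.0000002864400
P = 4845 * 0.1384584 * 0.0000002864400 ≈ 0.000192

0.000192


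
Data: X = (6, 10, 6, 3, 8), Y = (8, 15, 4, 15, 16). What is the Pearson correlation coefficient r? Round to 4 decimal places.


r = sum((xi-xbar)(yi-ybar)) / sqrt(sum((xi-xbar)^2) * sum((yi-ybar)^2))
n = 5, xbar = 33/5 = 6.6, ybar = 58/5 = 11.6
Sxy = sum((xi-xbar)(yi-ybar)) = 12.2
Sxx = sum((xi-xbar)^2) = 27.2
Syy = sum((yi-ybar)^2) = 113.2
sqrt(Sxx*Syy) ≈ 55.489098
r = Sxy / sqrt(Sxx*Syy) = 12.2 / 55.489098 ≈ 0.219863

0.2199


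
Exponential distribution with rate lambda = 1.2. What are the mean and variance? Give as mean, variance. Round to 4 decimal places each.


mean = 1/lam, var = 1/lam^2
mean = 1 / 1.2 = 5/6 ≈ 0.833333
lam^2 = 1.2^2 = 1.44
var = 1 / 1.44 = 25/36 ≈ 0.694444

0.8333, 0.6944


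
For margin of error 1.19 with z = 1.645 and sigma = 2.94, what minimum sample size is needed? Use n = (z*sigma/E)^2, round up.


z*sigma/E = 1.645 * 2.94 / 1.19 = 6909/1700 ≈ 4.064118
(z*sigma/E)^2 ≈ 16.517052
round up: n = 17

17


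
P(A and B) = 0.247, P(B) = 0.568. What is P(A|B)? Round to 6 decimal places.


P(A|B) = P(A and B) / P(B) = 0.247 / 0.568 = 247/568 ≈ 0.43485915

0.434859


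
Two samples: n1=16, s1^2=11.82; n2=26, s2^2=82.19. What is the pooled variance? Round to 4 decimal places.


sp^2 = ((n1-1)*s1^2 + (n2-1)*s2^2)/(n1+n2-2)
(n1-1)*s1^2 = 15 * 11.82 = 177.3
(n2-1)*s2^2 = 25 * 82.19 = 2054.75
numerator = 177.3 + 2054.75 = 2232.05
n1+n2-2 = 40
sp^2 = 2232.05 / 40 = 55.80125

55.8013


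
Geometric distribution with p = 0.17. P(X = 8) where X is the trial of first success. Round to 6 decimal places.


P = (1-p)^(k-1) * p
(1-p)^(k-1) = 0.83^7 ≈ 0.2713605
P = 0.2713605 * 0.17 ≈ 0.04613129

0.046131


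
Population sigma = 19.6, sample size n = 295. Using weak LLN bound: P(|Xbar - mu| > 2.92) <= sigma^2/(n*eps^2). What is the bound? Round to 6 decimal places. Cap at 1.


bound = min(1, sigma^2/(n*eps^2))
sigma^2 = 19.6^2 = 384.16
n*eps^2 = 295 * 2.92^2 = 295 * 8.5264 = 2515.288
sigma^2/(n*eps^2) = 384.16 / 2515.288 ≈ 0.15273003

0.152730


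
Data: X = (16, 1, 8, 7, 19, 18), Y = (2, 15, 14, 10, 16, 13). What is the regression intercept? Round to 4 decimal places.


a = ybar - b*xbar, where b = sum((xi-xbar)(yi-ybar)) / sum((xi-xbar)^2)
n = 6, xbar = 69/6 = 11.5, ybar = 70/6 = 35/3 ≈ 11.666667
Sxy = sum((xi-xbar)(yi-ybar)) = -38
Sxx = sum((xi-xbar)^2) = 261.5
b = Sxy / Sxx = -76/523 ≈ -0.145315
a = 11.666667 - (-0.145315) * 11.5 = 20927/1569 ≈ 13.337795

13.3378


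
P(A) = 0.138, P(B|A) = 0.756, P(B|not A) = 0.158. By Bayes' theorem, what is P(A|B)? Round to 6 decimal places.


P(A|B) = P(B|A)*P(A) / P(B), P(B) = P(B|A)*P(A) + P(B|not A)*P(not A)
P(B|A)*P(A) = 0.756 * 0.138 = 0.104328
P(B|not A)*P(not A) = 0.158 * 0.862 = 0.136196
P(B) = 0.104328 + 0.136196 = 0.240524
P(A|B) = 0.104328 / 0.240524 ≈ 0.43375297

0.433753


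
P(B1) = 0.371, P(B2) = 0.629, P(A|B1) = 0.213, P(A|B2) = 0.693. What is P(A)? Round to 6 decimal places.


P(A) = P(A|B1)*P(B1) + P(A|B2)*P(B2)
P(A|B1)*P(B1) = 0.213 * 0.371 = 0.079023
P(A|B2)*P(B2) = 0.693 * 0.629 = 0.435897
P(A) = 0.079023 + 0.435897 = 0.51492

0.514920


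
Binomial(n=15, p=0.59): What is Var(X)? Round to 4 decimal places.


Var = n*p*(1-p) = 15 * 0.59 * 0.41 = 3.6285

3.6285


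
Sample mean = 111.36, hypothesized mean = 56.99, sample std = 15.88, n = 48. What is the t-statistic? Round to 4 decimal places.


t = (xbar - mu0) / (s/sqrt(n))
xbar - mu0 = 111.36 - 56.99 = 54.37
sqrt(48) ≈ 6.92820323
s/sqrt(n) = 15.88 / 6.92820323 ≈ 2.29208057
t = 54.37 / 2.29208057 ≈ 23.720807

23.7208


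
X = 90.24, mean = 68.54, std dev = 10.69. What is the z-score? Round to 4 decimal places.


z = (X - mu) / sigma
X - mu = 90.24 - 68.54 = 21.7
z = 21.7 / 10.69 = 2170/1069 ≈ 2.029935

2.0299


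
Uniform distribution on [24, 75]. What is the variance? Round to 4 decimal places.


Var = (b-a)^2 / 12
(b-a)^2 = (75 - 24)^2 = 2601
Var = 2601/12 = 216.75

216.7500


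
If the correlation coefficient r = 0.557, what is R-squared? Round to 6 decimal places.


R^2 = r^2 = (0.557)^2 = 0.310249

0.310249


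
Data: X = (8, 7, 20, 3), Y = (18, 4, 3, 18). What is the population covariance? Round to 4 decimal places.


Cov = (1/n)*sum((xi-xbar)(yi-ybar))
n = 4, xbar = 38/4 = 9.5, ybar = 43/4 = 10.75
sum((xi-xbar)(yi-ybar)) = -122.5
Cov = -122.5 / 4 = -30.625

-30.6250


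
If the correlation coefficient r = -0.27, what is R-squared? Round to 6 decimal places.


R^2 = r^2 = (-0.27)^2 = 0.0729

0.072900


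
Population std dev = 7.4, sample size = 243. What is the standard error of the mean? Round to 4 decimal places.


SE = sigma / sqrt(n)
sqrt(243) ≈ 15.588457
SE = 7.4 / 15.588457 ≈ 0.474710

0.4747


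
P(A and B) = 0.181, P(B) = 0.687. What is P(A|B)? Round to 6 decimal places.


P(A|B) = P(A and B) / P(B) = 0.181 / 0.687 = 181/687 ≈ 0.26346434

0.263464


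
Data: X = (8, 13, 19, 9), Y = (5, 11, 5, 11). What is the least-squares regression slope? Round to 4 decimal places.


b = sum((xi-xbar)(yi-ybar)) / sum((xi-xbar)^2)
n = 4, xbar = 49/4 = 12.25, ybar = 32/4 = 8
Sxy = sum((xi-xbar)(yi-ybar)) = -15
Sxx = sum((xi-xbar)^2) = 74.75
b = Sxy / Sxx = -60/299 ≈ -0.200669

-0.2007


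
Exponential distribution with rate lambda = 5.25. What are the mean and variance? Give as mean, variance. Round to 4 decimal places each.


mean = 1/lam, var = 1/lam^2
mean = 1 / 5.25 = 4/21 ≈ 0.190476
lam^2 = 5.25^2 = 27.5625
var = 1 / 27.5625 = 16/441 ≈ 0.036281

0.1905, 0.0363


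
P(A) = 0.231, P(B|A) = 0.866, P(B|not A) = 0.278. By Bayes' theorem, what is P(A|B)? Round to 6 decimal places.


P(A|B) = P(B|A)*P(A) / P(B), P(B) = P(B|A)*P(A) + P(B|not A)*P(not A)
P(B|A)*P(A) = 0.866 * 0.231 = 0.200046
P(B|not A)*P(not A) = 0.278 * 0.769 = 0.213782
P(B) = 0.200046 + 0.213782 = 0.413828
P(A|B) = 0.200046 / 0.413828 ≈ 0.48340373

0.483404


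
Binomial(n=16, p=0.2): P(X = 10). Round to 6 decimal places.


P = C(n,k) * p^k * (1-p)^(n-k)
C(16,10) = 8008
p^k = 0.2^10 = 0.0000001024
(1-p)^(n-k) = 0.8^6 = 0.262144
P = 8008 * 0.0000001024 * 0.262144 ≈ 0.000215

0.000215


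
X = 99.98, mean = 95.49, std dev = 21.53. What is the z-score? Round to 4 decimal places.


z = (X - mu) / sigma
X - mu = 99.98 - 95.49 = 4.49
z = 4.49 / 21.53 = 449/2153 ≈ 0.208546

0.2085


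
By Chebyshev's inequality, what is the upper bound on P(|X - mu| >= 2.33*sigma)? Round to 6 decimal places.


P <= 1/k^2
k^2 = 2.33^2 = 5.4289
1/k^2 = 1 / 5.4289 ≈ 0.18419938

0.184199


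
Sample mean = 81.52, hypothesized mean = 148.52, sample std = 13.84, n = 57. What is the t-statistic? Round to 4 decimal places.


t = (xbar - mu0) / (s/sqrt(n))
xbar - mu0 = 81.52 - 148.52 = -67
sqrt(57) ≈ 7.54983444
s/sqrt(n) = 13.84 / 7.54983444 ≈ 1.83315278
t = -67 / 1.83315278 ≈ -36.549054

-36.5491


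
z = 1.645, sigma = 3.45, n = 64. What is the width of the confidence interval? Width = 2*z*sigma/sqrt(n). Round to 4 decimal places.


width = 2*z*sigma/sqrt(n)
2*z*sigma = 2 * 1.645 * 3.45 = 11.3505
sqrt(64) = 8
width = 11.3505 / 8 ≈ 1.418813

1.4188


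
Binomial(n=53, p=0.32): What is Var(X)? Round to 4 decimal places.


Var = n*p*(1-p) = 53 * 0.32 * 0.68 = 11.5328

11.5328


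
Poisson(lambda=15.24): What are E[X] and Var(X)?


E[X] = Var(X) = lambda = 15.24

15.24, 15.24


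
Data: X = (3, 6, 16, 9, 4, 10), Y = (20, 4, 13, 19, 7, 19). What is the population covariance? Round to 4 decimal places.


Cov = (1/n)*sum((xi-xbar)(yi-ybar))
n = 6, xbar = 48/6 = 8, ybar = 82/6 = 41/3 ≈ 13.666667
sum((xi-xbar)(yi-ybar)) = 25
Cov = 25 / 6 = 25/6 ≈ 4.166667

4.1667


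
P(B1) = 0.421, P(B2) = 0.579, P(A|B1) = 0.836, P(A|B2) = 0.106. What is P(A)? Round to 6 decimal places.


P(A) = P(A|B1)*P(B1) + P(A|B2)*P(B2)
P(A|B1)*P(B1) = 0.836 * 0.421 = 0.351956
P(A|B2)*P(B2) = 0.106 * 0.579 = 0.061374
P(A) = 0.351956 + 0.061374 = 0.41333

0.413330


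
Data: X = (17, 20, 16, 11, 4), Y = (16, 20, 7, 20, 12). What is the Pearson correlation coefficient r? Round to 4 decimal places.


r = sum((xi-xbar)(yi-ybar)) / sqrt(sum((xi-xbar)^2) * sum((yi-ybar)^2))
n = 5, xbar = 68/5 = 13.6, ybar = 75/5 = 15
Sxy = sum((xi-xbar)(yi-ybar)) = 32
Sxx = sum((xi-xbar)^2) = 157.2
Syy = sum((yi-ybar)^2) = 124
sqrt(Sxx*Syy) ≈ 139.616618
r = Sxy / sqrt(Sxx*Syy) = 32 / 139.616618 ≈ 0.229199

0.2292


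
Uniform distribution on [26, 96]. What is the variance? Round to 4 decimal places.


Var = (b-a)^2 / 12
(b-a)^2 = (96 - 26)^2 = 4900
Var = 4900/12 ≈ 408.333333

408.3333


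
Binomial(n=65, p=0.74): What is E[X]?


E[X] = n*p = 65 * 0.74 = 48.1

48.1


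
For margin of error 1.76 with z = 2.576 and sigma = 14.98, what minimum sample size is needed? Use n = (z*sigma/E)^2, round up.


z*sigma/E = 2.576 * 14.98 / 1.76 = 120589/5500 ≈ 21.925273
(z*sigma/E)^2 ≈ 480.717584
round up: n = 481

481


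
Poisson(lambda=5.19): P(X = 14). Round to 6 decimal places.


P = e^(-lam) * lam^k / k!
e^(-5.19) ≈ 0.005572007
lam^k = 5.19^14 ≈ 10288285558.179512
k! = 14! = 87178291200
P = 0.005572007 * 10288285558.179512 / 87178291200 ≈ 0.000658

0.000658


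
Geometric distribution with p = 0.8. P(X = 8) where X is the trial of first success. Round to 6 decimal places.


P = (1-p)^(k-1) * p
(1-p)^(k-1) = 0.2^7 = 0.0000128
P = 0.0000128 * 0.8 = 0.00001024

0.000010


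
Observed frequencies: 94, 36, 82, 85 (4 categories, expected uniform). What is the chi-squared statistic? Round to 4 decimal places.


chi2 = sum((O-E)^2/E), E = total/4
total = 297, E = 297/4 = 74.25
(94 - 74.25)^2 / 74.25 = 390.0625 / 74.25 = 6241/1188 ≈ 5.253367
(36 - 74.25)^2 / 74.25 = 1463.0625 / 74.25 = 867/44 ≈ 19.704545
(82 - 74.25)^2 / 74.25 = 60.0625 / 74.25 = 961/1188 ≈ 0.808923
(85 - 74.25)^2 / 74.25 = 115.5625 / 74.25 = 1849/1188 ≈ 1.556397
chi2 = 2705/99 ≈ 27.323232

27.3232


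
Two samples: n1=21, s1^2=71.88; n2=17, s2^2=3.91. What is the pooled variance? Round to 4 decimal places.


sp^2 = ((n1-1)*s1^2 + (n2-1)*s2^2)/(n1+n2-2)
(n1-1)*s1^2 = 20 * 71.88 = 1437.6
(n2-1)*s2^2 = 16 * 3.91 = 62.56
numerator = 1437.6 + 62.56 = 1500.16
n1+n2-2 = 36
sp^2 = 1500.16 / 36 = 9376/225 ≈ 41.671111

41.6711


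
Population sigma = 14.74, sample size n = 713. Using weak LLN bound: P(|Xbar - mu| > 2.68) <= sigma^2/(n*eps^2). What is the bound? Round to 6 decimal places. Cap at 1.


bound = min(1, sigma^2/(n*eps^2))
sigma^2 = 14.74^2 = 217.2676
n*eps^2 = 713 * 2.68^2 = 713 * 7.1824 = 5121.0512
sigma^2/(n*eps^2) = 217.2676 / 5121.0512 = 121/2852 ≈ 0.04242637

0.042426


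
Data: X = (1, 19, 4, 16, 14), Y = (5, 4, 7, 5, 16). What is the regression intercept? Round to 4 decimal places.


a = ybar - b*xbar, where b = sum((xi-xbar)(yi-ybar)) / sum((xi-xbar)^2)
n = 5, xbar = 54/5 = 10.8, ybar = 37/5 = 7.4
Sxy = sum((xi-xbar)(yi-ybar)) = 13.4
Sxx = sum((xi-xbar)^2) = 246.8
b = Sxy / Sxx = 67/1234 ≈ 0.054295
a = 7.4 - 0.054295 * 10.8 = 4204/617 ≈ 6.813614

6.8136


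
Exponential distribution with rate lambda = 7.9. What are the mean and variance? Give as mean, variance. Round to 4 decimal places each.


mean = 1/lam, var = 1/lam^2
mean = 1 / 7.9 = 10/79 ≈ 0.126582
lam^2 = 7.9^2 = 62.41
var = 1 / 62.41 = 100/6241 ≈ 0.016023

0.1266, 0.0160


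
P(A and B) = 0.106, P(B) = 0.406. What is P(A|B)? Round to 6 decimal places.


P(A|B) = P(A and B) / P(B) = 0.106 / 0.406 = 53/203 ≈ 0.26108374

0.261084


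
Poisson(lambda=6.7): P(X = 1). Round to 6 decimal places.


P = e^(-lam) * lam^k / k!
e^(-6.7) ≈ 0.001230912
lam^k = 6.7^1 = 6.7
k! = 1! = 1
P = 0.001230912 * 6.7 / 1 ≈ 0.008247

0.008247


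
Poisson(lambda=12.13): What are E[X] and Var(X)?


E[X] = Var(X) = lambda = 12.13

12.13, 12.13


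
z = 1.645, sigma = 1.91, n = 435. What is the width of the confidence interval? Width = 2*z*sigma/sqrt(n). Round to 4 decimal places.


width = 2*z*sigma/sqrt(n)
2*z*sigma = 2 * 1.645 * 1.91 = 6.2839
sqrt(435) ≈ 20.856654
width = 6.2839 / 20.856654 ≈ 0.301290

0.3013


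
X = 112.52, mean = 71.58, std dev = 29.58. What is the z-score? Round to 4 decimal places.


z = (X - mu) / sigma
X - mu = 112.52 - 71.58 = 40.94
z = 40.94 / 29.58 = 2047/1479 ≈ 1.384043

1.3840


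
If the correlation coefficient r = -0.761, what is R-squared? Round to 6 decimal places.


R^2 = r^2 = (-0.761)^2 = 0.579121

0.579121


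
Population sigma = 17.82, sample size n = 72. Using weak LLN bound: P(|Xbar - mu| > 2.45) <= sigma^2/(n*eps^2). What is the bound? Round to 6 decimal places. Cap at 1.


bound = min(1, sigma^2/(n*eps^2))
sigma^2 = 17.82^2 = 317.5524
n*eps^2 = 72 * 2.45^2 = 72 * 6.0025 = 432.18
sigma^2/(n*eps^2) = 317.5524 / 432.18 ≈ 0.73476885

0.734769


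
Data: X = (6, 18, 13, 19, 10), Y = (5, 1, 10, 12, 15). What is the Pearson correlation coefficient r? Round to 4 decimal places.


r = sum((xi-xbar)(yi-ybar)) / sqrt(sum((xi-xbar)^2) * sum((yi-ybar)^2))
n = 5, xbar = 66/5 = 13.2, ybar = 43/5 = 8.6
Sxy = sum((xi-xbar)(yi-ybar)) = -11.6
Sxx = sum((xi-xbar)^2) = 118.8
Syy = sum((yi-ybar)^2) = 125.2
sqrt(Sxx*Syy) ≈ 121.958026
r = Sxy / sqrt(Sxx*Syy) = -11.6 / 121.958026 ≈ -0.095115

-0.0951


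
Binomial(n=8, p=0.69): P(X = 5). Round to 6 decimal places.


P = C(n,k) * p^k * (1-p)^(n-k)
C(8,5) = 56
p^k = 0.69^5 ≈ 0.1564031
(1-p)^(n-k) = 0.31^3 = 0.029791
P = 56 * 0.1564031 * 0.029791 ≈ 0.260927

0.260927


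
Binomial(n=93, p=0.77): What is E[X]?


E[X] = n*p = 93 * 0.77 = 71.61

71.61


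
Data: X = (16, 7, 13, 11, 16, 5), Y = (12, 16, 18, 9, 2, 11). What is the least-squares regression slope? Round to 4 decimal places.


b = sum((xi-xbar)(yi-ybar)) / sum((xi-xbar)^2)
n = 6, xbar = 68/6 = 34/3 ≈ 11.333333, ybar = 68/6 = 34/3 ≈ 11.333333
Sxy = sum((xi-xbar)(yi-ybar)) = -140/3 ≈ -46.666667
Sxx = sum((xi-xbar)^2) = 316/3 ≈ 105.333333
b = Sxy / Sxx = -35/79 ≈ -0.443038

-0.4430


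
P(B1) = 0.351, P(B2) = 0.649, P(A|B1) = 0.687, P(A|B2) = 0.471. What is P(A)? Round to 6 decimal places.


P(A) = P(A|B1)*P(B1) + P(A|B2)*P(B2)
P(A|B1)*P(B1) = 0.687 * 0.351 = 0.241137
P(A|B2)*P(B2) = 0.471 * 0.649 = 0.305679
P(A) = 0.241137 + 0.305679 = 0.546816

0.546816


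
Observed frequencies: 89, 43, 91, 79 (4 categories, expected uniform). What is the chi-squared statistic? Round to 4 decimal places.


chi2 = sum((O-E)^2/E), E = total/4
total = 302, E = 302/4 = 75.5
(89 - 75.5)^2 / 75.5 = 182.25 / 75.5 = 729/302 ≈ 2.413907
(43 - 75.5)^2 / 75.5 = 1056.25 / 75.5 = 4225/302 ≈ 13.990066
(91 - 75.5)^2 / 75.5 = 240.25 / 75.5 = 961/302 ≈ 3.182119
(79 - 75.5)^2 / 75.5 = 12.25 / 75.5 = 49/302 ≈ 0.162252
chi2 = 2982/151 ≈ 19.748344

19.7483


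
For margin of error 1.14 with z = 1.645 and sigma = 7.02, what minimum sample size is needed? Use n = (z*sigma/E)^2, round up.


z*sigma/E = 1.645 * 7.02 / 1.14 = 38493/3800 ≈ 10.129737
(z*sigma/E)^2 ≈ 102.611568
round up: n = 103

103


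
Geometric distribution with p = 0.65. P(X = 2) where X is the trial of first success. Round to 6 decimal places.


P = (1-p)^(k-1) * p
(1-p)^(k-1) = 0.35^1 = 0.35
P = 0.35 * 0.65 = 0.2275

0.227500


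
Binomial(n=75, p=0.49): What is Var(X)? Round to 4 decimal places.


Var = n*p*(1-p) = 75 * 0.49 * 0.51 = 18.7425

18.7425


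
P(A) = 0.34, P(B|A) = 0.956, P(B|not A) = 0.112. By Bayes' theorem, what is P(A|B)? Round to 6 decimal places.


P(A|B) = P(B|A)*P(A) / P(B), P(B) = P(B|A)*P(A) + P(B|not A)*P(not A)
P(B|A)*P(A) = 0.956 * 0.34 = 0.32504
P(B|not A)*P(not A) = 0.112 * 0.66 = 0.07392
P(B) = 0.32504 + 0.07392 = 0.39896
P(A|B) = 0.32504 / 0.39896 = 4063/4987 ≈ 0.81471827

0.814718


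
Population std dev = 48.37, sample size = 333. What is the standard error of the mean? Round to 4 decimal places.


SE = sigma / sqrt(n)
sqrt(333) ≈ 18.248288
SE = 48.37 / 18.248288 ≈ 2.650660

2.6507


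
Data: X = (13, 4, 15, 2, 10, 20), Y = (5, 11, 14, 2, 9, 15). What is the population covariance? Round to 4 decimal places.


Cov = (1/n)*sum((xi-xbar)(yi-ybar))
n = 6, xbar = 64/6 = 32/3 ≈ 10.666667, ybar = 56/6 = 28/3 ≈ 9.333333
sum((xi-xbar)(yi-ybar)) = 347/3 ≈ 115.666667
Cov = 115.666667 / 6 = 347/18 ≈ 19.277778

19.2778


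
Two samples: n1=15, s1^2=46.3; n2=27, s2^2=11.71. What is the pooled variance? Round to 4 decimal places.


sp^2 = ((n1-1)*s1^2 + (n2-1)*s2^2)/(n1+n2-2)
(n1-1)*s1^2 = 14 * 46.3 = 648.2
(n2-1)*s2^2 = 26 * 11.71 = 304.46
numerator = 648.2 + 304.46 = 952.66
n1+n2-2 = 40
sp^2 = 952.66 / 40 = 23.8165

23.8165


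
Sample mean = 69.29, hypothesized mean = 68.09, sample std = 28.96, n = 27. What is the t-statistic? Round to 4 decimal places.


t = (xbar - mu0) / (s/sqrt(n))
xbar - mu0 = 69.29 - 68.09 = 1.2
sqrt(27) ≈ 5.19615242
s/sqrt(n) = 28.96 / 5.19615242 ≈ 5.57335460
t = 1.2 / 5.57335460 ≈ 0.215310

0.2153


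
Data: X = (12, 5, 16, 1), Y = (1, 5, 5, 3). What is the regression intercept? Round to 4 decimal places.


a = ybar - b*xbar, where b = sum((xi-xbar)(yi-ybar)) / sum((xi-xbar)^2)
n = 4, xbar = 34/4 = 8.5, ybar = 14/4 = 3.5
Sxy = sum((xi-xbar)(yi-ybar)) = 1
Sxx = sum((xi-xbar)^2) = 137
b = Sxy / Sxx = 1/137 ≈ 0.007299
a = 3.5 - 0.007299 * 8.5 = 471/137 ≈ 3.437956

3.4380


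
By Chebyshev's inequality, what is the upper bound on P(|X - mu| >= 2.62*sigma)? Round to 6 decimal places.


P <= 1/k^2
k^2 = 2.62^2 = 6.8644
1/k^2 = 1 / 6.8644 ≈ 0.14567916

0.145679


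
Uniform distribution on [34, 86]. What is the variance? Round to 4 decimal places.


Var = (b-a)^2 / 12
(b-a)^2 = (86 - 34)^2 = 2704
Var = 2704/12 ≈ 225.333333

225.3333


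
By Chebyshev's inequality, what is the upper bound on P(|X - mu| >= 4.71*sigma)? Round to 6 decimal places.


P <= 1/k^2
k^2 = 4.71^2 = 22.1841
1/k^2 = 1 / 22.1841 ≈ 0.04507733

0.045077


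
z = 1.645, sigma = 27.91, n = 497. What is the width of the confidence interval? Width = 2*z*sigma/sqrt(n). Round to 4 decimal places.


width = 2*z*sigma/sqrt(n)
2*z*sigma = 2 * 1.645 * 27.91 = 91.8239
sqrt(497) ≈ 22.293497
width = 91.8239 / 22.293497 ≈ 4.118865

4.1189


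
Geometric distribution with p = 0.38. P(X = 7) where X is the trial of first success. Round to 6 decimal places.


P = (1-p)^(k-1) * p
(1-p)^(k-1) = 0.62^6 ≈ 0.05680024
P = 0.05680024 * 0.38 ≈ 0.02158409

0.021584


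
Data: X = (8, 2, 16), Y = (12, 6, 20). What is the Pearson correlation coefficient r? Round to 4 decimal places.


r = sum((xi-xbar)(yi-ybar)) / sqrt(sum((xi-xbar)^2) * sum((yi-ybar)^2))
n = 3, xbar = 26/3 ≈ 8.666667, ybar = 38/3 ≈ 12.666667
Sxy = sum((xi-xbar)(yi-ybar)) = 296/3 ≈ 98.666667
Sxx = sum((xi-xbar)^2) = 296/3 ≈ 98.666667
Syy = sum((yi-ybar)^2) = 296/3 ≈ 98.666667
sqrt(Sxx*Syy) = 296/3 ≈ 98.666667
r = Sxy / sqrt(Sxx*Syy) = 98.666667 / 98.666667 = 1

1.0000


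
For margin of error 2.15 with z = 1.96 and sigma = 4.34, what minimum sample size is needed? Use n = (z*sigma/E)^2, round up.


z*sigma/E = 1.96 * 4.34 / 2.15 = 21266/5375 ≈ 3.956465
(z*sigma/E)^2 ≈ 15.653616
round up: n = 16

16


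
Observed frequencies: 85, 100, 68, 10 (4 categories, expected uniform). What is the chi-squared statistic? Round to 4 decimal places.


chi2 = sum((O-E)^2/E), E = total/4
total = 263, E = 263/4 = 65.75
(85 - 65.75)^2 / 65.75 = 370.5625 / 65.75 = 5929/1052 ≈ 5.635932
(100 - 65.75)^2 / 65.75 = 1173.0625 / 65.75 = 18769/1052 ≈ 17.841255
(68 - 65.75)^2 / 65.75 = 5.0625 / 65.75 = 81/1052 ≈ 0.076996
(10 - 65.75)^2 / 65.75 = 3108.0625 / 65.75 = 49729/1052 ≈ 47.270913
chi2 = 18627/263 ≈ 70.825095

70.8251


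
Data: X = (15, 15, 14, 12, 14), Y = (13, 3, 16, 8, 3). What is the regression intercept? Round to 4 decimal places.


a = ybar - b*xbar, where b = sum((xi-xbar)(yi-ybar)) / sum((xi-xbar)^2)
n = 5, xbar = 70/5 = 14, ybar = 43/5 = 8.6
Sxy = sum((xi-xbar)(yi-ybar)) = 0
Sxx = sum((xi-xbar)^2) = 6
b = Sxy / Sxx = 0
a = 8.6 - 0 * 14 = 8.6

8.6000


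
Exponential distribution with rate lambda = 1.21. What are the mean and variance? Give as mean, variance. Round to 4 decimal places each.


mean = 1/lam, var = 1/lam^2
mean = 1 / 1.21 = 100/121 ≈ 0.826446
lam^2 = 1.21^2 = 1.4641
var = 1 / 1.4641 ≈ 0.683013

0.8264, 0.6830


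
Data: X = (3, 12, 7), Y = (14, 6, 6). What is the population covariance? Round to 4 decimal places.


Cov = (1/n)*sum((xi-xbar)(yi-ybar))
n = 3, xbar = 22/3 ≈ 7.333333, ybar = 26/3 ≈ 8.666667
sum((xi-xbar)(yi-ybar)) = -104/3 ≈ -34.666667
Cov = -34.666667 / 3 = -104/9 ≈ -11.555556

-11.5556


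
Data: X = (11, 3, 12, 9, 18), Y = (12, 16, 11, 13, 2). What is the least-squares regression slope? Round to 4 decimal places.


b = sum((xi-xbar)(yi-ybar)) / sum((xi-xbar)^2)
n = 5, xbar = 53/5 = 10.6, ybar = 54/5 = 10.8
Sxy = sum((xi-xbar)(yi-ybar)) = -107.4
Sxx = sum((xi-xbar)^2) = 117.2
b = Sxy / Sxx = -537/586 ≈ -0.916382

-0.9164


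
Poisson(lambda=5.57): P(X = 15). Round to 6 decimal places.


P = e^(-lam) * lam^k / k!
e^(-5.57) ≈ 0.003810480
lam^k = 5.57^15 ≈ 154108973475.813848
k! = 15! = 1307674368000
P = 0.003810480 * 154108973475.813848 / 1307674368000 ≈ 0.000449

0.000449


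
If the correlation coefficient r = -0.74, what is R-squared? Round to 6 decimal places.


R^2 = r^2 = (-0.74)^2 = 0.5476

0.547600


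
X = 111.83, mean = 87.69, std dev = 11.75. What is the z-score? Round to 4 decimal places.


z = (X - mu) / sigma
X - mu = 111.83 - 87.69 = 24.14
z = 24.14 / 11.75 = 2414/1175 ≈ 2.054468

2.0545


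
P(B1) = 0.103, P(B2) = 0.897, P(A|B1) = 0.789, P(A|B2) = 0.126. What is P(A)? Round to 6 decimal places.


P(A) = P(A|B1)*P(B1) + P(A|B2)*P(B2)
P(A|B1)*P(B1) = 0.789 * 0.103 = 0.081267
P(A|B2)*P(B2) = 0.126 * 0.897 = 0.113022
P(A) = 0.081267 + 0.113022 = 0.194289

0.194289


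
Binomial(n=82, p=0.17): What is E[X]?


E[X] = n*p = 82 * 0.17 = 13.94

13.94


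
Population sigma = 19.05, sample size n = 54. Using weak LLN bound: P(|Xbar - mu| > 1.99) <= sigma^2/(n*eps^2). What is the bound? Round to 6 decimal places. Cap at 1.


bound = min(1, sigma^2/(n*eps^2))
sigma^2 = 19.05^2 = 362.9025
n*eps^2 = 54 * 1.99^2 = 54 * 3.9601 = 213.8454
sigma^2/(n*eps^2) = 362.9025 / 213.8454 ≈ 1.69703206
this exceeds 1, so the bound is capped at 1

1.000000


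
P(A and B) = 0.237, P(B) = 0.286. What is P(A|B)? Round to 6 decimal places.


P(A|B) = P(A and B) / P(B) = 0.237 / 0.286 = 237/286 ≈ 0.82867133

0.828671


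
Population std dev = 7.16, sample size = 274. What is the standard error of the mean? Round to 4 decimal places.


SE = sigma / sqrt(n)
sqrt(274) ≈ 16.552945
SE = 7.16 / 16.552945 ≈ 0.432551

0.4326


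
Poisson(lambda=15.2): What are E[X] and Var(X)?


E[X] = Var(X) = lambda = 15.2

15.2, 15.2


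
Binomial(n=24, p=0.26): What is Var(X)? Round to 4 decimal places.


Var = n*p*(1-p) = 24 * 0.26 * 0.74 = 4.6176

4.6176


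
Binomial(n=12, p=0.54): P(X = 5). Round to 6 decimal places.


P = C(n,k) * p^k * (1-p)^(n-k)
C(12,5) = 792
p^k = 0.54^5 ≈ 0.04591650
(1-p)^(n-k) = 0.46^7 ≈ 0.004358177
P = 792 * 0.04591650 * 0.004358177 ≈ 0.158489

0.158489


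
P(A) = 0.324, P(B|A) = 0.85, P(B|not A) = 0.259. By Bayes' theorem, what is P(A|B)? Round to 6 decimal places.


P(A|B) = P(B|A)*P(A) / P(B), P(B) = P(B|A)*P(A) + P(B|not A)*P(not A)
P(B|A)*P(A) = 0.85 * 0.324 = 0.2754
P(B|not A)*P(not A) = 0.259 * 0.676 = 0.175084
P(B) = 0.2754 + 0.175084 = 0.450484
P(A|B) = 0.2754 / 0.450484 ≈ 0.61134247

0.611342


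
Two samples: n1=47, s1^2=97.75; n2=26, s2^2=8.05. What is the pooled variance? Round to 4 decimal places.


sp^2 = ((n1-1)*s1^2 + (n2-1)*s2^2)/(n1+n2-2)
(n1-1)*s1^2 = 46 * 97.75 = 4496.5
(n2-1)*s2^2 = 25 * 8.05 = 201.25
numerator = 4496.5 + 201.25 = 4697.75
n1+n2-2 = 71
sp^2 = 4697.75 / 71 = 18791/284 ≈ 66.165493

66.1655


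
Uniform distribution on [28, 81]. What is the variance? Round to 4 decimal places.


Var = (b-a)^2 / 12
(b-a)^2 = (81 - 28)^2 = 2809
Var = 2809/12 ≈ 234.083333

234.0833


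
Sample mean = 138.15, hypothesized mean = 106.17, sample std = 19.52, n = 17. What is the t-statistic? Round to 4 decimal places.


t = (xbar - mu0) / (s/sqrt(n))
xbar - mu0 = 138.15 - 106.17 = 31.98
sqrt(17) ≈ 4.12310563
s/sqrt(n) = 19.52 / 4.12310563 ≈ 4.73429540
t = 31.98 / 4.73429540 ≈ 6.754965

6.7550


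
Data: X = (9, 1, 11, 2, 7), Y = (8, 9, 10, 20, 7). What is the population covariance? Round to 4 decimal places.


Cov = (1/n)*sum((xi-xbar)(yi-ybar))
n = 5, xbar = 30/5 = 6, ybar = 54/5 = 10.8
sum((xi-xbar)(yi-ybar)) = -44
Cov = -44 / 5 = -8.8

-8.8000


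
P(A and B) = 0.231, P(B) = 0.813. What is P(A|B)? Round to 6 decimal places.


P(A|B) = P(A and B) / P(B) = 0.231 / 0.813 = 77/271 ≈ 0.28413284

0.284133


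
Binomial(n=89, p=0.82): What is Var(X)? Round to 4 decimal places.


Var = n*p*(1-p) = 89 * 0.82 * 0.18 = 13.1364

13.1364


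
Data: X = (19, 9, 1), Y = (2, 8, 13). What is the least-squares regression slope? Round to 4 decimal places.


b = sum((xi-xbar)(yi-ybar)) / sum((xi-xbar)^2)
n = 3, xbar = 29/3 ≈ 9.666667, ybar = 23/3 ≈ 7.666667
Sxy = sum((xi-xbar)(yi-ybar)) = -298/3 ≈ -99.333333
Sxx = sum((xi-xbar)^2) = 488/3 ≈ 162.666667
b = Sxy / Sxx = -149/244 ≈ -0.610656

-0.6107


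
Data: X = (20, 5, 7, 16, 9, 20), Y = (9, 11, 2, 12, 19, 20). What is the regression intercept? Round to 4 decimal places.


a = ybar - b*xbar, where b = sum((xi-xbar)(yi-ybar)) / sum((xi-xbar)^2)
n = 6, xbar = 77/6 ≈ 12.833333, ybar = 73/6 ≈ 12.166667
Sxy = sum((xi-xbar)(yi-ybar)) = 451/6 ≈ 75.166667
Sxx = sum((xi-xbar)^2) = 1337/6 ≈ 222.833333
b = Sxy / Sxx = 451/1337 ≈ 0.337322
a = 12.166667 - 0.337322 * 12.833333 = 1497/191 ≈ 7.837696

7.8377


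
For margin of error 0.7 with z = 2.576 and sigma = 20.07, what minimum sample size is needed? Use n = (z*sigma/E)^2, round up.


z*sigma/E = 2.576 * 20.07 / 0.7 = 73.8576
(z*sigma/E)^2 ≈ 5454.945078
round up: n = 5455

5455


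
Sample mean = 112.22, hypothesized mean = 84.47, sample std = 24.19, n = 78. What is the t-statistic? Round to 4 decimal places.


t = (xbar - mu0) / (s/sqrt(n))
xbar - mu0 = 112.22 - 84.47 = 27.75
sqrt(78) ≈ 8.83176087
s/sqrt(n) = 24.19 / 8.83176087 ≈ 2.73897815
t = 27.75 / 2.73897815 ≈ 10.131516

10.1315


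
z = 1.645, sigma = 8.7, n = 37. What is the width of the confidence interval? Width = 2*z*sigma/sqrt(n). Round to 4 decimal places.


width = 2*z*sigma/sqrt(n)
2*z*sigma = 2 * 1.645 * 8.7 = 28.623
sqrt(37) ≈ 6.082763
width = 28.623 / 6.082763 ≈ 4.705592

4.7056


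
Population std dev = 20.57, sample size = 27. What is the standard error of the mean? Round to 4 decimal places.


SE = sigma / sqrt(n)
sqrt(27) ≈ 5.196152
SE = 20.57 / 5.196152 ≈ 3.958698

3.9587


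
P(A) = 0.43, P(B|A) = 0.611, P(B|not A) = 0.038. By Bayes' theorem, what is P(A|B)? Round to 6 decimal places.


P(A|B) = P(B|A)*P(A) / P(B), P(B) = P(B|A)*P(A) + P(B|not A)*P(not A)
P(B|A)*P(A) = 0.611 * 0.43 = 0.26273
P(B|not A)*P(not A) = 0.038 * 0.57 = 0.02166
P(B) = 0.26273 + 0.02166 = 0.28439
P(A|B) = 0.26273 / 0.28439 ≈ 0.92383698

0.923837


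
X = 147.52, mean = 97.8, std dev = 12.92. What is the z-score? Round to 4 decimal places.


z = (X - mu) / sigma
X - mu = 147.52 - 97.8 = 49.72
z = 49.72 / 12.92 = 1243/323 ≈ 3.848297

3.8483


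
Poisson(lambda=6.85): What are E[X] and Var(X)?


E[X] = Var(X) = lambda = 6.85

6.85, 6.85
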